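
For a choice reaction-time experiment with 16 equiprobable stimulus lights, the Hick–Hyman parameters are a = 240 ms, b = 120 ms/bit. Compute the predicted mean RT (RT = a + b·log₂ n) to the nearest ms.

log₂(16) = 4 bits, so RT = 240 + 120 × 4 ≈ 720.000 ms.

720 ms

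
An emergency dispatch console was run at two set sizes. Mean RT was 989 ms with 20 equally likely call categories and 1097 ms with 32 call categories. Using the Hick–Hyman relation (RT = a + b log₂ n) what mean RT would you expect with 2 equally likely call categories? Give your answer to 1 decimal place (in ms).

459.9 ms

Solve the two-equation system in a and b:
  b = (1097 − 989) / (log₂ 32 − log₂ 20) = 108 / (5 − 4.3219) = 159.275 ms/bit
  a = 989 − 159.275 × 4.3219 = 300.624 ms
Then RT(2) = 300.624 + 159.275 × log₂ 2 = 300.624 + 159.275 × 1 ≈ 459.899 ms.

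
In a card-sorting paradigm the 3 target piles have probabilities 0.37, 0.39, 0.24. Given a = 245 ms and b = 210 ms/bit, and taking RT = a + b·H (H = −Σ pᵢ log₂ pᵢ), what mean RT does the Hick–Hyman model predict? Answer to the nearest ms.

571 ms

Entropy contributions −pᵢ log₂ pᵢ: 0.5307, 0.5298, 0.4941; sum H = 1.5547 bits.
RT = a + bH = 245 + 210·1.5547 = 571.48 ms.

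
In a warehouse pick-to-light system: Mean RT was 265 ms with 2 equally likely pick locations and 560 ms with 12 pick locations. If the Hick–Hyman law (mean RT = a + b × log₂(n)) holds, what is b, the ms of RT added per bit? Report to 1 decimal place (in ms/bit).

b = (RT₂ − RT₁)/(log₂ n₂ − log₂ n₁) = (560 − 265)/(3.5850 − 1) = 114.122 ms/bit.

114.1 ms/bit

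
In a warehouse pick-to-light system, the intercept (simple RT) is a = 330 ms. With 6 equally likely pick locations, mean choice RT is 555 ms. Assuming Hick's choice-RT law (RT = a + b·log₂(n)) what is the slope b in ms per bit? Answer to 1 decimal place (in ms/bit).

log₂(6) = 2.5850 bits.
b = (RT − a)/log₂ n = (555 − 330) / 2.5850 = 87.042 ms/bit.

87.0 ms/bit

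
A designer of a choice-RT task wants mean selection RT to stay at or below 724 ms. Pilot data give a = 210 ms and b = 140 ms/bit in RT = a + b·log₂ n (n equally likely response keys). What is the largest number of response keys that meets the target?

12

140·log₂ n ≤ 724 − 210 = 514, giving log₂ n ≤ 3.6714 and n ≤ 12.741. The largest whole number is 12.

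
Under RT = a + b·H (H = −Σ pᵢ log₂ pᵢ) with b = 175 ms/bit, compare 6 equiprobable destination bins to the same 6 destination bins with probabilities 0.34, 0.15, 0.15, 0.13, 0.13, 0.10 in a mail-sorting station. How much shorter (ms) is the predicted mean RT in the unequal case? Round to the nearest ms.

24 ms

The RT saving is b·ΔH. Equiprobable H₀ = log₂(6) = 2.5850 bits; with the given probabilities H = 2.4477 bits.
b·(H₀ − H) = 175 × (2.5850 − 2.4477) = 24.01 ms.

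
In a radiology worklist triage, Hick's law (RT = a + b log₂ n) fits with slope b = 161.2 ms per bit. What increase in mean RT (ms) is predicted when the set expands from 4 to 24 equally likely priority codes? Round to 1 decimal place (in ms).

Only the slope matters, since a is common to both: ΔRT = b·log₂(n₂/n₁).
log₂(24) − log₂(4) = 4.5850 − 2 = 2.5850.
ΔRT = 161.2 × 2.5850 = 416.696 ms.

416.7 ms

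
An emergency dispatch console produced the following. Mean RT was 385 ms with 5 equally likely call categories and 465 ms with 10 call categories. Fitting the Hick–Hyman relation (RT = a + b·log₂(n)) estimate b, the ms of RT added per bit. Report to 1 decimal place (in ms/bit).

b = (RT₂ − RT₁)/(log₂ n₂ − log₂ n₁) = (465 − 385)/(3.3219 − 2.3219) = 80.000 ms/bit.

80.0 ms/bit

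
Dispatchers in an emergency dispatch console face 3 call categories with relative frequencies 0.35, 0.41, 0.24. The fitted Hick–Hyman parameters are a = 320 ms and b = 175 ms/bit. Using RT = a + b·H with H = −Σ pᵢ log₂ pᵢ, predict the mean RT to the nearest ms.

592 ms

H = 0.35·log₂(1/0.35) + 0.41·log₂(1/0.41) + 0.24·log₂(1/0.24) = 1.5516 bits.
RT = 320 + 175 × 1.5516 = 591.53 ms.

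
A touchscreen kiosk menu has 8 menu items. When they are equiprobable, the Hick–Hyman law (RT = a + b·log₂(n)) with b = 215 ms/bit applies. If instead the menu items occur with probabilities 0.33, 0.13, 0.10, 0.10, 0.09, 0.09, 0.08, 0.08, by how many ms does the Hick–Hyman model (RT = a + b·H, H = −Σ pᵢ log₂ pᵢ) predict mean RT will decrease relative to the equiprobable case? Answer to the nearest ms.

Equiprobable entropy H₀ = log₂ 8 = 3.0000 bits.
Skewed entropy H = −Σ pᵢ log₂ pᵢ = 2.7832 bits.
ΔRT = b·(H₀ − H) = 215 × 0.2168 = 46.62 ms.

47 ms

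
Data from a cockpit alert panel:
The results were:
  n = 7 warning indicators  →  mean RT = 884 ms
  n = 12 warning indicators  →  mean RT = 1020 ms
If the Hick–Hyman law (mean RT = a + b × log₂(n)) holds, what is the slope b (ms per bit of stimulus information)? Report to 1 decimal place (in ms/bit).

174.9 ms/bit

Slope: b = (1020 − 884) / (log₂ 12 − log₂ 7) = 136/0.7776 = 174.895 ms/bit.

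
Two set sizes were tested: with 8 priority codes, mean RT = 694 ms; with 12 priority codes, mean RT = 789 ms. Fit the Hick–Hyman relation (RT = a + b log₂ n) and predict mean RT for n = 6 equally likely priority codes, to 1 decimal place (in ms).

626.6 ms

RT is linear in log₂ n, so two points fix the line:
  b = (789 − 694) / (log₂ 12 − log₂ 8) = 95 / (3.5850 − 3) = 162.404 ms/bit
  a = 694 − 162.404 × 3 = 206.789 ms
Then RT(6) = 206.789 + 162.404 × log₂ 6 = 206.789 + 162.404 × 2.5850 ≈ 626.596 ms.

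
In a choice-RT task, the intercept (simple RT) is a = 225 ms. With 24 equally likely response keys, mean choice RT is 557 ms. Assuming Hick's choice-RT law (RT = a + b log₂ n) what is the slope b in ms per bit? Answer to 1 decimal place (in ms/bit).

24 alternatives carry log₂ 24 = 4.5850 bits; the choice cost is 557 − 225 = 332 ms, so b = 332/4.5850 = 72.411 ms/bit.

72.4 ms/bit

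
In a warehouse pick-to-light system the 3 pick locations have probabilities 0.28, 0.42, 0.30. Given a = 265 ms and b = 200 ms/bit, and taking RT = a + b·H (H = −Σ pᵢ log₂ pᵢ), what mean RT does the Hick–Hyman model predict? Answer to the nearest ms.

H = 0.28·log₂(1/0.28) + 0.42·log₂(1/0.42) + 0.30·log₂(1/0.30) = 1.5610 bits.
RT = 265 + 200 × 1.5610 = 577.19 ms.

577 ms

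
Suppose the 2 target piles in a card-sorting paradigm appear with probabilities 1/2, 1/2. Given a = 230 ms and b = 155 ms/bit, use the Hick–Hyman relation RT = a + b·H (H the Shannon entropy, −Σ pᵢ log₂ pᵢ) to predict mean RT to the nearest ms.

385 ms

H = −Σ pᵢ log₂ pᵢ = 0.5·1 + 0.5·1 = 1.000 bits.
RT = 230 + 155 × 1.000 = 385.00 ms.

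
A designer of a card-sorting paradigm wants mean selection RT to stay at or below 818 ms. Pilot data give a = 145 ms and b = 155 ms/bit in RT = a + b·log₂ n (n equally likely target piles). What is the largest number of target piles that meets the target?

155·log₂ n ≤ 818 − 145 = 673, giving log₂ n ≤ 4.3419 and n ≤ 20.279. The largest whole number is 20.

20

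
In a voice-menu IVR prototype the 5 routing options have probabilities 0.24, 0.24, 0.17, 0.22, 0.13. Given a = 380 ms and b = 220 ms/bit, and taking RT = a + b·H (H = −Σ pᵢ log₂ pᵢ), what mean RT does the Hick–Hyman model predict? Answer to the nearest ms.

883 ms

Entropy contributions −pᵢ log₂ pᵢ: 0.4941, 0.4941, 0.4346, 0.4806, 0.3826; sum H = 2.2861 bits.
RT = a + bH = 380 + 220·2.2861 = 882.94 ms.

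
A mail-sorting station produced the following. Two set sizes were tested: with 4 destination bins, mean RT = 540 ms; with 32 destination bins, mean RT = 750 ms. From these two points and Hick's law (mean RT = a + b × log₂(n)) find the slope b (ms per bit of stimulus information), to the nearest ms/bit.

70 ms/bit

Slope: b = (750 − 540) / (log₂ 32 − log₂ 4) = 210/3.0000 = 70 ms/bit.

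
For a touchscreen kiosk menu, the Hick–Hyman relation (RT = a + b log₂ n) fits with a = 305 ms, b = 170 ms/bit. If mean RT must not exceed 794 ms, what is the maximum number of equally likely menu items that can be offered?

Information budget: (794 − 305)/170 = 2.8765 bits, so n ≤ 2^2.8765 = 7.344 → at most 7.

7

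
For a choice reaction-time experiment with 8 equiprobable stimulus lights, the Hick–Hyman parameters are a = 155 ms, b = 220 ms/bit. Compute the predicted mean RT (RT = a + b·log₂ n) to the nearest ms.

log₂(8) = 3 bits, so RT = 155 + 220 × 3 ≈ 815.000 ms.

815 ms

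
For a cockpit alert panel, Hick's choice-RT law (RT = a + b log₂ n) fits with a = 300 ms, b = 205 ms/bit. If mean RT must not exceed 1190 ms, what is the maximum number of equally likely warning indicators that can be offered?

205·log₂ n ≤ 1190 − 300 = 890, giving log₂ n ≤ 4.3415 and n ≤ 20.273. The largest whole number is 20.

20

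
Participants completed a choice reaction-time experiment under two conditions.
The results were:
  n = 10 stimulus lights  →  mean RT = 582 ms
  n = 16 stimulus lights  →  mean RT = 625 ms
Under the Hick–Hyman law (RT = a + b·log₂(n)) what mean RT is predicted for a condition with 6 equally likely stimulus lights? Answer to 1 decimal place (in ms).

535.3 ms

With log₂ n on the abscissa the relation is linear; from the two conditions:
  b = (625 − 582) / (log₂ 16 − log₂ 10) = 43 / (4 − 3.3219) = 63.415 ms/bit
  a = 582 − 63.415 × 3.3219 = 371.340 ms
Then RT(6) = 371.340 + 63.415 × log₂ 6 = 371.340 + 63.415 × 2.5850 ≈ 535.265 ms.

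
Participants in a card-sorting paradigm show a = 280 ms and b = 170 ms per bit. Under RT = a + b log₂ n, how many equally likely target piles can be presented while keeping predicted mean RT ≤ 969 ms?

16

170·log₂ n ≤ 969 − 280 = 689, giving log₂ n ≤ 4.0529 and n ≤ 16.598. The largest whole number is 16.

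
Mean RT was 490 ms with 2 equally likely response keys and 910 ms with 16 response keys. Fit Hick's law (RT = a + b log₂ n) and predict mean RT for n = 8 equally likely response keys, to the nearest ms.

770 ms

Fit slope and intercept:
  b = (910 − 490) / (log₂ 16 − log₂ 2) = 420 / (4 − 1) = 140 ms/bit
  a = 490 − 140 × 1 = 350 ms
Then RT(8) = 350 + 140 × log₂ 8 = 350 + 140 × 3 ≈ 770.000 ms.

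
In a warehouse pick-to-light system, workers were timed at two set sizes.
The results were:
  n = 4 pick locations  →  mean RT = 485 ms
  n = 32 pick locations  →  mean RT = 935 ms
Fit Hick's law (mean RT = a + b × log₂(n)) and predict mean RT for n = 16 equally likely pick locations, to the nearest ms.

Solve the two-equation system in a and b:
  b = (935 − 485) / (log₂ 32 − log₂ 4) = 450 / (5 − 2) = 150 ms/bit
  a = 485 − 150 × 2 = 185 ms
Then RT(16) = 185 + 150 × log₂ 16 = 185 + 150 × 4 ≈ 785.000 ms.

785 ms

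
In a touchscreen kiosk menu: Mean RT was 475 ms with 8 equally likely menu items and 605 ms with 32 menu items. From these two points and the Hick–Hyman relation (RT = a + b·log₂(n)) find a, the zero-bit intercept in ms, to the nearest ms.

Slope: b = (605 − 475) / (log₂ 32 − log₂ 8) = 130/2.0000 = 65 ms/bit.
a = RT₁ − b·log₂ n₁ = 475 − 65 × 3 = 280.000 ms.

280 ms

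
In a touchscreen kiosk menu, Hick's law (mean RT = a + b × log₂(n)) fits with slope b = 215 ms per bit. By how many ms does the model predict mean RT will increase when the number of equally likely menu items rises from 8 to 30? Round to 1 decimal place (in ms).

Only the slope matters, since a is common to both: ΔRT = b·log₂(n₂/n₁).
log₂(30) − log₂(8) = 4.9069 − 3 = 1.9069.
ΔRT = 215 × 1.9069 = 409.981 ms.

410.0 ms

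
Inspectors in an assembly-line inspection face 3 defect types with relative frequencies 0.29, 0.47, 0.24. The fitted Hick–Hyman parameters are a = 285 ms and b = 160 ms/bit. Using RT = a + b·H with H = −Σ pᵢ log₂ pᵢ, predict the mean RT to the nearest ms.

H = 0.29·log₂(1/0.29) + 0.47·log₂(1/0.47) + 0.24·log₂(1/0.24) = 1.5240 bits.
RT = 285 + 160 × 1.5240 = 528.84 ms.

529 ms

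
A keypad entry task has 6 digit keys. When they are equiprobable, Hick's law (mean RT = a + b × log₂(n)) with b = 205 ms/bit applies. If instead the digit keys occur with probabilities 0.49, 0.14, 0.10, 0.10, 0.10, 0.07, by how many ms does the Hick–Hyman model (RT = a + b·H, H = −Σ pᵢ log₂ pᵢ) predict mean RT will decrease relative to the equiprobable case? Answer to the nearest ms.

Equiprobable entropy H₀ = log₂ 6 = 2.5850 bits.
Skewed entropy H = −Σ pᵢ log₂ pᵢ = 2.1665 bits.
ΔRT = b·(H₀ − H) = 205 × 0.4184 = 85.78 ms.

86 ms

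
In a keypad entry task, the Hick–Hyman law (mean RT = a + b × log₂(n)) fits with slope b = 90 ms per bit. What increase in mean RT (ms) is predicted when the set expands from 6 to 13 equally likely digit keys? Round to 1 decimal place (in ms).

The intercept a cancels: ΔRT = b·(log₂ n₂ − log₂ n₁) = b·log₂(n₂/n₁).
log₂(13) − log₂(6) = 3.7004 − 2.5850 = 1.1155.
ΔRT = 90 × 1.1155 = 100.393 ms.

100.4 ms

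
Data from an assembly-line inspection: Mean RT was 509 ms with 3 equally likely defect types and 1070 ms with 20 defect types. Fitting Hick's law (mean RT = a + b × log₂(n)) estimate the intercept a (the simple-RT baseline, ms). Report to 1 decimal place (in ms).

184.1 ms

The slope on a log₂ axis is (1070 − 509) / (4.3219 − 1.5850) = 204.972 ms/bit.
a = RT₁ − b·log₂ n₁ = 509 − 204.972 × 1.5850 = 184.128 ms.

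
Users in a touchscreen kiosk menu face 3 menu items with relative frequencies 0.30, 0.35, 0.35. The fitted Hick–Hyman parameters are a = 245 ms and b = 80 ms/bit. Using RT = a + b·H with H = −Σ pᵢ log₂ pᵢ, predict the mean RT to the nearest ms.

H = 0.30·log₂(1/0.30) + 0.35·log₂(1/0.35) + 0.35·log₂(1/0.35) = 1.5813 bits.
RT = 245 + 80 × 1.5813 = 371.50 ms.

372 ms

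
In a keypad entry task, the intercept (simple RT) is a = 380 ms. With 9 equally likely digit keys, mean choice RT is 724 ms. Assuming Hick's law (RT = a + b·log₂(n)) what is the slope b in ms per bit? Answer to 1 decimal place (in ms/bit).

108.5 ms/bit

b = (724 − 380) / log₂(9) = 344 / 3.1699 = 108.520 ms/bit.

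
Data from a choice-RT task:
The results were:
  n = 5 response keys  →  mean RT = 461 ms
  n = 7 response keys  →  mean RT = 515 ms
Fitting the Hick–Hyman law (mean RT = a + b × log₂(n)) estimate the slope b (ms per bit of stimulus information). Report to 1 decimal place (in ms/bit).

111.2 ms/bit

Slope: b = (515 − 461) / (log₂ 7 − log₂ 5) = 54/0.4854 = 111.242 ms/bit.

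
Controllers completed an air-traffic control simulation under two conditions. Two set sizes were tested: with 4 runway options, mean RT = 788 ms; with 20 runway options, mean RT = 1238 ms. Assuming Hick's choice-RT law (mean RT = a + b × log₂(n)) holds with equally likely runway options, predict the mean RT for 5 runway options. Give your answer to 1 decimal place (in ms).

850.4 ms

RT is linear in log₂ n, so two points fix the line:
  b = (1238 − 788) / (log₂ 20 − log₂ 4) = 450 / (4.3219 − 2) = 193.804 ms/bit
  a = 788 − 193.804 × 2 = 400.391 ms
Then RT(5) = 400.391 + 193.804 × log₂ 5 = 400.391 + 193.804 × 2.3219 ≈ 850.391 ms.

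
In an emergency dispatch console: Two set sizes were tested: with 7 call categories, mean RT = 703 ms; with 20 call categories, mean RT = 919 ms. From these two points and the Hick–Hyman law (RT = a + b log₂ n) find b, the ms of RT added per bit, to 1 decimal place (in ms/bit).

b = (RT₂ − RT₁)/(log₂ n₂ − log₂ n₁) = (919 − 703)/(4.3219 − 2.8074) = 142.614 ms/bit.

142.6 ms/bit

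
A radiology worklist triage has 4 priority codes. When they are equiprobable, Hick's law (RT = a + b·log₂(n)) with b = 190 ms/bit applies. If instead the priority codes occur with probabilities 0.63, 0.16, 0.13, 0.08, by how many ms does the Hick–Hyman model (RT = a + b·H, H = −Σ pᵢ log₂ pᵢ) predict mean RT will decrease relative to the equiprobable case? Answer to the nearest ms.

92 ms

The RT saving is b·ΔH. Equiprobable H₀ = log₂(4) = 2.0000 bits; with the given probabilities H = 1.5171 bits.
b·(H₀ − H) = 190 × (2.0000 − 1.5171) = 91.75 ms.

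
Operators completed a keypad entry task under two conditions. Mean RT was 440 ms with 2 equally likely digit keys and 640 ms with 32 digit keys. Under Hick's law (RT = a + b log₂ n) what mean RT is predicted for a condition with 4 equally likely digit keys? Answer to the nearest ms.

490 ms

Solve the two-equation system in a and b:
  b = (640 − 440) / (log₂ 32 − log₂ 2) = 200 / (5 − 1) = 50 ms/bit
  a = 440 − 50 × 1 = 390 ms
Then RT(4) = 390 + 50 × log₂ 4 = 390 + 50 × 2 ≈ 490.000 ms.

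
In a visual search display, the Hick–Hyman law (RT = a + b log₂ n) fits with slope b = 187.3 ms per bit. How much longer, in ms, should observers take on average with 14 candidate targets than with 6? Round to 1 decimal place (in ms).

Only the slope matters, since a is common to both: ΔRT = b·log₂(n₂/n₁).
log₂(14) − log₂(6) = 3.8074 − 2.5850 = 1.2224.
ΔRT = 187.3 × 1.2224 = 228.954 ms.

229.0 ms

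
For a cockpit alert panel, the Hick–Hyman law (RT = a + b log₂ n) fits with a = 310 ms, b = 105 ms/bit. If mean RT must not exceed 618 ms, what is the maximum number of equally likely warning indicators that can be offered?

Information budget: (618 − 310)/105 = 2.9333 bits, so n ≤ 2^2.9333 = 7.639 → at most 7.

7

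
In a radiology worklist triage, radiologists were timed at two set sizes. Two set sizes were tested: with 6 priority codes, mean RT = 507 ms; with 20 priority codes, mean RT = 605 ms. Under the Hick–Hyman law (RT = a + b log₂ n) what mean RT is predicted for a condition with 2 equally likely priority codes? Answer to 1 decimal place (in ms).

Solve the two-equation system in a and b:
  b = (605 − 507) / (log₂ 20 − log₂ 6) = 98 / (4.3219 − 2.5850) = 56.420 ms/bit
  a = 507 − 56.420 × 2.5850 = 361.156 ms
Then RT(2) = 361.156 + 56.420 × log₂ 2 = 361.156 + 56.420 × 1 ≈ 417.576 ms.

417.6 ms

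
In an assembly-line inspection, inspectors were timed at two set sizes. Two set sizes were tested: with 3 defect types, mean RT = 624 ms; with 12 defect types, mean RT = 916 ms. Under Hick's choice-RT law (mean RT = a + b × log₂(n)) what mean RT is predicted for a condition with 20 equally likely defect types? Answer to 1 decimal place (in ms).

Fit slope and intercept:
  b = (916 − 624) / (log₂ 12 − log₂ 3) = 292 / (3.5850 − 1.5850) = 146.000 ms/bit
  a = 624 − 146.000 × 1.5850 = 392.595 ms
Then RT(20) = 392.595 + 146.000 × log₂ 20 = 392.595 + 146.000 × 4.3219 ≈ 1023.597 ms.

1023.6 ms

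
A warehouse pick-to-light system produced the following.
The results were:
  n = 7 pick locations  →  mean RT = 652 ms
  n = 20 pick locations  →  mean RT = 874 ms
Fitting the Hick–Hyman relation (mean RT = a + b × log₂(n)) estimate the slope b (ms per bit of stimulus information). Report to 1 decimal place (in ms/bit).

146.6 ms/bit

The slope on a log₂ axis is (874 − 652) / (4.3219 − 2.8074) = 146.576 ms/bit.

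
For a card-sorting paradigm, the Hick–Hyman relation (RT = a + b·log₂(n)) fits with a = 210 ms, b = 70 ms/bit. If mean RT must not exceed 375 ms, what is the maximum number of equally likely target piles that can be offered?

5

Set 210 + 70·log₂ n ≤ 375 → log₂ n ≤ (375 − 210)/70 = 2.3571.
So n ≤ 2^2.3571 = 5.124; the largest integer n is 5.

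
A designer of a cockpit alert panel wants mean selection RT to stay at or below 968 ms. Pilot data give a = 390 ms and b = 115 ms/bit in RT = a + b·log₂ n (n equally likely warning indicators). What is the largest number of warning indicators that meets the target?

32

115·log₂ n ≤ 968 − 390 = 578, giving log₂ n ≤ 5.0261 and n ≤ 32.584. The largest whole number is 32.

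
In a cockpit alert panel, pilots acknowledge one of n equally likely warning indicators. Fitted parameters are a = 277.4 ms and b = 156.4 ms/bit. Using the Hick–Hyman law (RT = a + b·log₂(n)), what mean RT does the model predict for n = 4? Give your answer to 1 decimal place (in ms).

590.2 ms

log₂(4) = 2 bits, so RT = 277.4 + 156.4 × 2 ≈ 590.200 ms.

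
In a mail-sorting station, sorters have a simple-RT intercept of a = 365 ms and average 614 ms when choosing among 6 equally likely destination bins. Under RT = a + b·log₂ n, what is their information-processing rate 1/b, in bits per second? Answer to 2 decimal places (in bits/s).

Choice component = 614 − 365 = 249 ms over log₂(6) = 2.5850 bits.
b = 249 / 2.5850 = 96.326 ms/bit, so 1/b = 10.381 bits/s.

10.38 bits/s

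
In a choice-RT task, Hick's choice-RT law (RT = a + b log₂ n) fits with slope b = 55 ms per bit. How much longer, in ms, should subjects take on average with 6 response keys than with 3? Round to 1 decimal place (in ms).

ΔRT = (a + b log₂ n₂) − (a + b log₂ n₁) = b·(log₂ n₂ − log₂ n₁).
log₂(6) − log₂(3) = log₂(6/3) = log₂(2) = 1.
ΔRT = 55 × 1.0000 = 55.000 ms.

55.0 ms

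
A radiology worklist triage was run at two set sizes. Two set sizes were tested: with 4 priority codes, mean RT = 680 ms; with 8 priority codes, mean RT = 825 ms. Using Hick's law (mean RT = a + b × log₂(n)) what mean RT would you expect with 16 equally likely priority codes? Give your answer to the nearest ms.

970 ms

With log₂ n on the abscissa the relation is linear; from the two conditions:
  b = (825 − 680) / (log₂ 8 − log₂ 4) = 145 / (3 − 2) = 145 ms/bit
  a = 680 − 145 × 2 = 390 ms
Then RT(16) = 390 + 145 × log₂ 16 = 390 + 145 × 4 ≈ 970.000 ms.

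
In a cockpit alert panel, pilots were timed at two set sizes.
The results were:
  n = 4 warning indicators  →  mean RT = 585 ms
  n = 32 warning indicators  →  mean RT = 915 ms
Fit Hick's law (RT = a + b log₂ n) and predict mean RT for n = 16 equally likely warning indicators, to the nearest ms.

805 ms

RT is linear in log₂ n, so two points fix the line:
  b = (915 − 585) / (log₂ 32 − log₂ 4) = 330 / (5 − 2) = 110 ms/bit
  a = 585 − 110 × 2 = 365 ms
Then RT(16) = 365 + 110 × log₂ 16 = 365 + 110 × 4 ≈ 805.000 ms.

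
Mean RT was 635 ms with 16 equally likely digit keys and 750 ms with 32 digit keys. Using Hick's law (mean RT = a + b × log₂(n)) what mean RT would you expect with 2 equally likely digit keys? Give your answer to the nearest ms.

290 ms

Fit slope and intercept:
  b = (750 − 635) / (log₂ 32 − log₂ 16) = 115 / (5 − 4) = 115 ms/bit
  a = 635 − 115 × 4 = 175 ms
Then RT(2) = 175 + 115 × log₂ 2 = 175 + 115 × 1 ≈ 290.000 ms.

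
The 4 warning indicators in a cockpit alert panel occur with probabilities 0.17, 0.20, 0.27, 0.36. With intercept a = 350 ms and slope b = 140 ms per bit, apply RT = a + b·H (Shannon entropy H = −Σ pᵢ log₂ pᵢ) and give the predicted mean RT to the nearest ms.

622 ms

H = 0.17·log₂(1/0.17) + 0.20·log₂(1/0.20) + 0.27·log₂(1/0.27) + 0.36·log₂(1/0.36) = 1.9396 bits.
RT = 350 + 140 × 1.9396 = 621.55 ms.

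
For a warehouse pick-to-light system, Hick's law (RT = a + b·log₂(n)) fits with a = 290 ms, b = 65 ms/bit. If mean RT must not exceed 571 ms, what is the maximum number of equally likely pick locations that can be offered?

20

Set 290 + 65·log₂ n ≤ 571 → log₂ n ≤ (571 − 290)/65 = 4.3231.
So n ≤ 2^4.3231 = 20.016; the largest integer n is 20.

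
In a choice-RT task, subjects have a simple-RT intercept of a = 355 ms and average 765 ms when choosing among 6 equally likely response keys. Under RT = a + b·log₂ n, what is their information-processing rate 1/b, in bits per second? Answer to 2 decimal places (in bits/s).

b = (765 − 355)/log₂ 6 = 410/2.5850 = 158.610 ms per bit = 0.15861 s/bit; the reciprocal is 6.305 bits/s.

6.30 bits/s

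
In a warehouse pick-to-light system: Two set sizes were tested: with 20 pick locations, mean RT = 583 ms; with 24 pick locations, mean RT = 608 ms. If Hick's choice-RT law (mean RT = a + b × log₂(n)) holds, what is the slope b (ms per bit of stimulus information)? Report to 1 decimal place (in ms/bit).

Slope: b = (608 − 583) / (log₂ 24 − log₂ 20) = 25/0.2630 = 95.045 ms/bit.

95.0 ms/bit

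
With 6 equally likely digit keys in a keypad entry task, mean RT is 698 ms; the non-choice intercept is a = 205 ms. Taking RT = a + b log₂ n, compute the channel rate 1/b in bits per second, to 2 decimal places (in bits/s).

5.24 bits/s

b = (698 − 205)/log₂ 6 = 493/2.5850 = 190.718 ms per bit = 0.19072 s/bit; the reciprocal is 5.243 bits/s.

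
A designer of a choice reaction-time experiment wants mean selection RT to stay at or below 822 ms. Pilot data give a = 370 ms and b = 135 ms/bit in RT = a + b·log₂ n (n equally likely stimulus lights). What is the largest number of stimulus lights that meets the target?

10

Information budget: (822 − 370)/135 = 3.3481 bits, so n ≤ 2^3.3481 = 10.183 → at most 10.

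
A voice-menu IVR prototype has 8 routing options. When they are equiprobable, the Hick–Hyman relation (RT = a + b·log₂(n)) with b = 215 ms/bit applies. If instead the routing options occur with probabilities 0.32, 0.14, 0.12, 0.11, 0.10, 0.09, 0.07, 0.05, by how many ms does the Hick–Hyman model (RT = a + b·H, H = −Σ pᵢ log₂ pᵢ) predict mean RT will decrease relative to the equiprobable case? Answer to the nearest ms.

The RT saving is b·ΔH. Equiprobable H₀ = log₂(8) = 3.0000 bits; with the given probabilities H = 2.7700 bits.
b·(H₀ − H) = 215 × (3.0000 − 2.7700) = 49.45 ms.

49 ms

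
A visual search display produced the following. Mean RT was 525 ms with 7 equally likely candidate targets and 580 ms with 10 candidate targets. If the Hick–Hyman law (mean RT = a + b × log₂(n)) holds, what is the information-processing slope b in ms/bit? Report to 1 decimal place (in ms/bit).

106.9 ms/bit

Slope: b = (580 − 525) / (log₂ 10 − log₂ 7) = 55/0.5146 = 106.885 ms/bit.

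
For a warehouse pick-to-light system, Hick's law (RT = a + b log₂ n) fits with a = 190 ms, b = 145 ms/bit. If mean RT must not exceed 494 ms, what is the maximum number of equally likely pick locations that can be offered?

4

145·log₂ n ≤ 494 − 190 = 304, giving log₂ n ≤ 2.0966 and n ≤ 4.277. The largest whole number is 4.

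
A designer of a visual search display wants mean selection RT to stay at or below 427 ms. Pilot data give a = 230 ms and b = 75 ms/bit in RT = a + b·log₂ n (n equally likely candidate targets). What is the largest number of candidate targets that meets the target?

6

Set 230 + 75·log₂ n ≤ 427 → log₂ n ≤ (427 − 230)/75 = 2.6267.
So n ≤ 2^2.6267 = 6.176; the largest integer n is 6.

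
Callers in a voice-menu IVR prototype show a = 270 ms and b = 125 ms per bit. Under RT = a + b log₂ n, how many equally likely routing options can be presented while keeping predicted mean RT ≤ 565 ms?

125·log₂ n ≤ 565 − 270 = 295, giving log₂ n ≤ 2.3600 and n ≤ 5.134. The largest whole number is 5.

5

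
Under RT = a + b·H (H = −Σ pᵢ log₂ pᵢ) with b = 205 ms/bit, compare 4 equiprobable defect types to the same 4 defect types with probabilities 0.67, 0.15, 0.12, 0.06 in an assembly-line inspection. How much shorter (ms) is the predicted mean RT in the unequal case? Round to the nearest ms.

121 ms

The RT saving is b·ΔH. Equiprobable H₀ = log₂(4) = 2.0000 bits; with the given probabilities H = 1.4082 bits.
b·(H₀ − H) = 205 × (2.0000 − 1.4082) = 121.31 ms.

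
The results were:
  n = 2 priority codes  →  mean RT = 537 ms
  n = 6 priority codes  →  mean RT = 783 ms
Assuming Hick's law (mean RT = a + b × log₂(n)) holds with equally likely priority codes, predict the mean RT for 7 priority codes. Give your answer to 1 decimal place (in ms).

With log₂ n on the abscissa the relation is linear; from the two conditions:
  b = (783 − 537) / (log₂ 6 − log₂ 2) = 246 / (2.5850 − 1) = 155.209 ms/bit
  a = 537 − 155.209 × 1 = 381.791 ms
Then RT(7) = 381.791 + 155.209 × log₂ 7 = 381.791 + 155.209 × 2.8074 ≈ 817.517 ms.

817.5 ms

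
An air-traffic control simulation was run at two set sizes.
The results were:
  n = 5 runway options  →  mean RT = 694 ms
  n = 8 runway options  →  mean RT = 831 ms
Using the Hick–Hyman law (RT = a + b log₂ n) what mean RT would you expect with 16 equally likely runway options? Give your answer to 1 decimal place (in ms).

1033.0 ms

Solve the two-equation system in a and b:
  b = (831 − 694) / (log₂ 8 − log₂ 5) = 137 / (3 − 2.3219) = 202.043 ms/bit
  a = 694 − 202.043 × 2.3219 = 224.870 ms
Then RT(16) = 224.870 + 202.043 × log₂ 16 = 224.870 + 202.043 × 4 ≈ 1033.043 ms.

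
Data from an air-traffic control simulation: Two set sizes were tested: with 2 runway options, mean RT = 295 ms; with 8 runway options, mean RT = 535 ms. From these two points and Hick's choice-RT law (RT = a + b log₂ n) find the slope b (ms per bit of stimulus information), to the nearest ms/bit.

120 ms/bit

Slope: b = (535 − 295) / (log₂ 8 − log₂ 2) = 240/2.0000 = 120 ms/bit.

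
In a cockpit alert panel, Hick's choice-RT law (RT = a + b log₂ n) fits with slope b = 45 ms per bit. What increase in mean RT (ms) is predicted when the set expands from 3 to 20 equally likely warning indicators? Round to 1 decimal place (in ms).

ΔRT = (a + b log₂ n₂) − (a + b log₂ n₁) = b·(log₂ n₂ − log₂ n₁).
log₂(20) − log₂(3) = 4.3219 − 1.5850 = 2.7370.
ΔRT = 45 × 2.7370 = 123.163 ms.

123.2 ms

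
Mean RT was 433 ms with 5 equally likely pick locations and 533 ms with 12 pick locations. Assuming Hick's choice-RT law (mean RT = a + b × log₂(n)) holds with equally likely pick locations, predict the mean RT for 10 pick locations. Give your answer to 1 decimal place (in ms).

Solve the two-equation system in a and b:
  b = (533 − 433) / (log₂ 12 − log₂ 5) = 100 / (3.5850 − 2.3219) = 79.174 ms/bit
  a = 433 − 79.174 × 2.3219 = 249.163 ms
Then RT(10) = 249.163 + 79.174 × log₂ 10 = 249.163 + 79.174 × 3.3219 ≈ 512.174 ms.

512.2 ms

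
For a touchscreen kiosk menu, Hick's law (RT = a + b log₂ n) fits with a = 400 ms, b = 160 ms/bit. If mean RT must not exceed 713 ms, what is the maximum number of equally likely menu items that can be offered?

3

Information budget: (713 − 400)/160 = 1.9563 bits, so n ≤ 2^1.9563 = 3.881 → at most 3.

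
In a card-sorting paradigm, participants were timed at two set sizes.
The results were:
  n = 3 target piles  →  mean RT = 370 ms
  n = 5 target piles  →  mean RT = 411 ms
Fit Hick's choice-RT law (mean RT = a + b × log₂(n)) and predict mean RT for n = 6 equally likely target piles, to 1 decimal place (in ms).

Solve the two-equation system in a and b:
  b = (411 − 370) / (log₂ 5 − log₂ 3) = 41 / (2.3219 − 1.5850) = 55.634 ms/bit
  a = 370 − 55.634 × 1.5850 = 281.823 ms
Then RT(6) = 281.823 + 55.634 × log₂ 6 = 281.823 + 55.634 × 2.5850 ≈ 425.634 ms.

425.6 ms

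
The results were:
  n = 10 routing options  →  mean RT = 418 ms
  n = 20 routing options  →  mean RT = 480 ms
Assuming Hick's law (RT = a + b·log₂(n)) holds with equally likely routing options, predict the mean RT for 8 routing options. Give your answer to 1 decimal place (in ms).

398.0 ms

RT is linear in log₂ n, so two points fix the line:
  b = (480 − 418) / (log₂ 20 − log₂ 10) = 62 / (4.3219 − 3.3219) = 62.000 ms/bit
  a = 418 − 62.000 × 3.3219 = 212.040 ms
Then RT(8) = 212.040 + 62.000 × log₂ 8 = 212.040 + 62.000 × 3 ≈ 398.040 ms.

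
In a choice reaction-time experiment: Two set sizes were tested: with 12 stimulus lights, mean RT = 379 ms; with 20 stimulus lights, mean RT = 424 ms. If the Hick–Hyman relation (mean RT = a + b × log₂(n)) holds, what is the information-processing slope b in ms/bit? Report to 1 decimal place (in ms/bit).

b = (RT₂ − RT₁)/(log₂ n₂ − log₂ n₁) = (424 − 379)/(4.3219 − 3.5850) = 61.061 ms/bit.

61.1 ms/bit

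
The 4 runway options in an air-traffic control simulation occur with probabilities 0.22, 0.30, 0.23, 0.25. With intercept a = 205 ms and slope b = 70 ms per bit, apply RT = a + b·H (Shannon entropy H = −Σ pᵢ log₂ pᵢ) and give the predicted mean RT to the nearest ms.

Entropy contributions −pᵢ log₂ pᵢ: 0.4806, 0.5211, 0.4877, 0.5000; sum H = 1.9893 bits.
RT = a + bH = 205 + 70·1.9893 = 344.25 ms.

344 ms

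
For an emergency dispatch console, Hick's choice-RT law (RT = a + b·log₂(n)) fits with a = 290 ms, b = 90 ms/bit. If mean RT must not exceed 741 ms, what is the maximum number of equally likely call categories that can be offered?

32

Information budget: (741 − 290)/90 = 5.0111 bits, so n ≤ 2^5.0111 = 32.247 → at most 32.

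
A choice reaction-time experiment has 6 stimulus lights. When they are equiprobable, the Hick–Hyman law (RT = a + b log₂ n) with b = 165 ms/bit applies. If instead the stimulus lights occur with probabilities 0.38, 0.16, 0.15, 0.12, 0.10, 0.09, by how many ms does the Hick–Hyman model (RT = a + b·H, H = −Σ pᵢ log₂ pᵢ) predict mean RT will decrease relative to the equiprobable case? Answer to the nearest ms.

34 ms

The RT saving is b·ΔH. Equiprobable H₀ = log₂(6) = 2.5850 bits; with the given probabilities H = 2.3759 bits.
b·(H₀ − H) = 165 × (2.5850 − 2.3759) = 34.49 ms.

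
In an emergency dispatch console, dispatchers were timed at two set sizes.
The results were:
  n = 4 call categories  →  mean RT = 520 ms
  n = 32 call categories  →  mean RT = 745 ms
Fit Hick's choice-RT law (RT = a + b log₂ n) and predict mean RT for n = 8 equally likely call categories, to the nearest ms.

595 ms

Solve the two-equation system in a and b:
  b = (745 − 520) / (log₂ 32 − log₂ 4) = 225 / (5 − 2) = 75 ms/bit
  a = 520 − 75 × 2 = 370 ms
Then RT(8) = 370 + 75 × log₂ 8 = 370 + 75 × 3 ≈ 595.000 ms.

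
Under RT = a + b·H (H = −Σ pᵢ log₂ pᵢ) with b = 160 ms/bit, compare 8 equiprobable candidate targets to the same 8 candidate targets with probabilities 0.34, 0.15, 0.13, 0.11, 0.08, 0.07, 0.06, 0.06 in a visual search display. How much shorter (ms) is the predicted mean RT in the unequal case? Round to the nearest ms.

The RT saving is b·ΔH. Equiprobable H₀ = log₂(8) = 3.0000 bits; with the given probabilities H = 2.7198 bits.
b·(H₀ − H) = 160 × (3.0000 − 2.7198) = 44.84 ms.

45 ms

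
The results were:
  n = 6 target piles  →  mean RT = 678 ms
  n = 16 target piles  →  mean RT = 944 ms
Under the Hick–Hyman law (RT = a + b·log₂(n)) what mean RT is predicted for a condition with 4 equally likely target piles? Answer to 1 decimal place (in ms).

568.0 ms

With log₂ n on the abscissa the relation is linear; from the two conditions:
  b = (944 − 678) / (log₂ 16 − log₂ 6) = 266 / (4 − 2.5850) = 187.981 ms/bit
  a = 678 − 187.981 × 2.5850 = 192.076 ms
Then RT(4) = 192.076 + 187.981 × log₂ 4 = 192.076 + 187.981 × 2 ≈ 568.038 ms.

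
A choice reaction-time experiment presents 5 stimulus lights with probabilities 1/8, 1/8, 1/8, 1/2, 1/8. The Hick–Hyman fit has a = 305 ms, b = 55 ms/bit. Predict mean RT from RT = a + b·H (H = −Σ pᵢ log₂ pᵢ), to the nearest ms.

H = −Σ pᵢ log₂ pᵢ = 0.125·3 + 0.125·3 + 0.125·3 + 0.5·1 + 0.125·3 = 2.000 bits.
RT = 305 + 55 × 2.000 = 415.00 ms.

415 ms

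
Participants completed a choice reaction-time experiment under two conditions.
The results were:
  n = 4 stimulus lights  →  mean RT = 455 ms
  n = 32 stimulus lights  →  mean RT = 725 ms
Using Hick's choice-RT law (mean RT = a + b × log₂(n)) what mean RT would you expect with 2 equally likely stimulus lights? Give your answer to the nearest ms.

Fit slope and intercept:
  b = (725 − 455) / (log₂ 32 − log₂ 4) = 270 / (5 − 2) = 90 ms/bit
  a = 455 − 90 × 2 = 275 ms
Then RT(2) = 275 + 90 × log₂ 2 = 275 + 90 × 1 ≈ 365.000 ms.

365 ms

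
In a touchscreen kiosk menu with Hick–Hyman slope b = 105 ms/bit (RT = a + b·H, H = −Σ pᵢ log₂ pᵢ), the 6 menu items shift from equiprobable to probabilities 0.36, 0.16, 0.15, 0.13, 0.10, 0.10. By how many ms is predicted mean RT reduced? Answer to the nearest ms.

The RT saving is b·ΔH. Equiprobable H₀ = log₂(6) = 2.5850 bits; with the given probabilities H = 2.4112 bits.
b·(H₀ − H) = 105 × (2.5850 − 2.4112) = 18.24 ms.

18 ms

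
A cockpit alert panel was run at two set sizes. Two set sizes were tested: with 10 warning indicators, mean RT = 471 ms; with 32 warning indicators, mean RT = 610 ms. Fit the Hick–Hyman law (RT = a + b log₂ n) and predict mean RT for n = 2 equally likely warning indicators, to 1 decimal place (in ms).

278.7 ms

With log₂ n on the abscissa the relation is linear; from the two conditions:
  b = (610 − 471) / (log₂ 32 − log₂ 10) = 139 / (5 − 3.3219) = 82.833 ms/bit
  a = 471 − 82.833 × 3.3219 = 195.834 ms
Then RT(2) = 195.834 + 82.833 × log₂ 2 = 195.834 + 82.833 × 1 ≈ 278.667 ms.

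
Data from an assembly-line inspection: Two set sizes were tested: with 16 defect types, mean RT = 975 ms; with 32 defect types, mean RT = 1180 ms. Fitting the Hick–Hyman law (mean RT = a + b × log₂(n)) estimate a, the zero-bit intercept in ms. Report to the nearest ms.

Slope: b = (1180 − 975) / (log₂ 32 − log₂ 16) = 205/1.0000 = 205 ms/bit.
Intercept: a = 975 − 205·log₂(16) = 155.000 ms.

155 ms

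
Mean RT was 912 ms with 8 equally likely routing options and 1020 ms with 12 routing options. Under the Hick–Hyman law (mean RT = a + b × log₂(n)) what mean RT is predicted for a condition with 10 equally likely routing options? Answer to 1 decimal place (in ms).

971.4 ms

RT is linear in log₂ n, so two points fix the line:
  b = (1020 − 912) / (log₂ 12 − log₂ 8) = 108 / (3.5850 − 3) = 184.627 ms/bit
  a = 912 − 184.627 × 3 = 358.118 ms
Then RT(10) = 358.118 + 184.627 × log₂ 10 = 358.118 + 184.627 × 3.3219 ≈ 971.437 ms.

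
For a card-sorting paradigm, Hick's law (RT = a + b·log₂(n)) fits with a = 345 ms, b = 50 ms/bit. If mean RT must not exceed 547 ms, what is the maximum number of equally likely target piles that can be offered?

16

50·log₂ n ≤ 547 − 345 = 202, giving log₂ n ≤ 4.0400 and n ≤ 16.450. The largest whole number is 16.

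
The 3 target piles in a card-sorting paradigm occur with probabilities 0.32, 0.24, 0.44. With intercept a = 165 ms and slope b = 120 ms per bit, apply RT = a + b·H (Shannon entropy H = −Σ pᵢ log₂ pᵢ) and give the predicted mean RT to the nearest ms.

350 ms

H = 0.32·log₂(1/0.32) + 0.24·log₂(1/0.24) + 0.44·log₂(1/0.44) = 1.5413 bits.
RT = 165 + 120 × 1.5413 = 349.96 ms.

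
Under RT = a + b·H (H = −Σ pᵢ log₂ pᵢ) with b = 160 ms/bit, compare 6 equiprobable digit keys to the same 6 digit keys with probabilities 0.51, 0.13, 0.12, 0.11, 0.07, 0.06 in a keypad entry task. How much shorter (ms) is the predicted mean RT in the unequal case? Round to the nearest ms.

The RT saving is b·ΔH. Equiprobable H₀ = log₂(6) = 2.5850 bits; with the given probabilities H = 2.1075 bits.
b·(H₀ − H) = 160 × (2.5850 − 2.1075) = 76.39 ms.

76 ms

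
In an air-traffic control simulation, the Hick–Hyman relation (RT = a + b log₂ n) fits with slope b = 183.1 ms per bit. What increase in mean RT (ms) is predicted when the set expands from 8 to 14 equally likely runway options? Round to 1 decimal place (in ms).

The intercept a cancels: ΔRT = b·(log₂ n₂ − log₂ n₁) = b·log₂(n₂/n₁).
log₂(14) − log₂(8) = 3.8074 − 3 = 0.8074.
ΔRT = 183.1 × 0.8074 = 147.827 ms.

147.8 ms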